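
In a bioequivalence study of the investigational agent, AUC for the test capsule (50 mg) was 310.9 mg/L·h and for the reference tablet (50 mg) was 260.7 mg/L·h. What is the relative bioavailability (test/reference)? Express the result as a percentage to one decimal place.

F_rel = (AUC_test/D_test) / (AUC_ref/D_ref)
      = (310.9/50) / (260.7/50)
      = 6.218 / 5.214 = 1.1926 = 119.26%

F_rel = 119.3%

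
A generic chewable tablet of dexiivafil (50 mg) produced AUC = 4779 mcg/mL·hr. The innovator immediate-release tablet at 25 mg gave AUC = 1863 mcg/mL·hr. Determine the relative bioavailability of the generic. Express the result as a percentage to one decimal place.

F_rel = 128.3%

F_rel = (AUC_test/D_test) / (AUC_ref/D_ref)
      = (4779/50) / (1863/25)
      = 95.58 / 74.52 = 1.2826 = 128.26%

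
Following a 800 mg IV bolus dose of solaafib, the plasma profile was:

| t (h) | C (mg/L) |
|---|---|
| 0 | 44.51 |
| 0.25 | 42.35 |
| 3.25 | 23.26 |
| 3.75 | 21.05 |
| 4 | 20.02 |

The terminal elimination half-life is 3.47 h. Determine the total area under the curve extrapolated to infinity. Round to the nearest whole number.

Trapezoidal AUC_0→4:
  [0→0.25]: (44.51+42.35)/2 × 0.25 = 10.8575
  [0.25→3.25]: (42.35+23.26)/2 × 3 = 98.415
  [3.25→3.75]: (23.26+21.05)/2 × 0.5 = 11.0775
  [3.75→4]: (21.05+20.02)/2 × 0.25 = 5.13375
  Sum = 125.48375 mg/L·h
k_e = ln2 / t½ = 0.693147 / 3.47 = 0.1998 h^-1
Extrapolated tail: C_last / k_e = 20.02 / 0.1998 = 100.200
AUC_0→∞ = 125.48375 + 100.200 = 225.68375 mg/L·h

AUC = 226 mg/L·h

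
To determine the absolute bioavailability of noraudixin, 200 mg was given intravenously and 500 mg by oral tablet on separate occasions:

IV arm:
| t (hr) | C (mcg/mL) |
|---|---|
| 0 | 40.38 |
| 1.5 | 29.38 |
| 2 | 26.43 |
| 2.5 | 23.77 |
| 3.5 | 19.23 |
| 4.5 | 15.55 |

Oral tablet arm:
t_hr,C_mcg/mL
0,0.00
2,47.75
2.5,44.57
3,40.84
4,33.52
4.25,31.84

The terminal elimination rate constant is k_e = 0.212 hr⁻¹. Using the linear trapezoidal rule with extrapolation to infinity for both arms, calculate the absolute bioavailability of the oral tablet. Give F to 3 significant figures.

Trapezoidal AUC_0→4.5 (IV):
  [0→1.5]: (40.38+29.38)/2 × 1.5 = 52.32
  [1.5→2]: (29.38+26.43)/2 × 0.5 = 13.9525
  [2→2.5]: (26.43+23.77)/2 × 0.5 = 12.55
  [2.5→3.5]: (23.77+19.23)/2 × 1 = 21.5
  [3.5→4.5]: (19.23+15.55)/2 × 1 = 17.39
  Sum = 117.7125 mcg/mL·hr
IV tail: 15.55/0.212 = 73.349; AUC_iv,0→∞ = 117.7125 + 73.349 = 191.0615 mcg/mL·hr
Trapezoidal AUC_0→4.25 (oral tablet):
  [0→2]: (0.00+47.75)/2 × 2 = 47.75
  [2→2.5]: (47.75+44.57)/2 × 0.5 = 23.08
  [2.5→3]: (44.57+40.84)/2 × 0.5 = 21.3525
  [3→4]: (40.84+33.52)/2 × 1 = 37.18
  [4→4.25]: (33.52+31.84)/2 × 0.25 = 8.17
  Sum = 137.5325 mcg/mL·hr
oral tablet tail: 31.84/0.212 = 150.189; AUC_ev,0→∞ = 137.5325 + 150.189 = 287.7215 mcg/mL·hr
F = (AUC_ev/D_ev)/(AUC_iv/D_iv) = (287.7215/500)/(191.0615/200) = 0.575443/0.9553075 = 0.6024

F = 0.602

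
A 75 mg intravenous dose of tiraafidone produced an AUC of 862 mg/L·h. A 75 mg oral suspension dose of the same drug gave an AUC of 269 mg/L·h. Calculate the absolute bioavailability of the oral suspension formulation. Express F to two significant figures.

F = 0.31

F = (AUC_ev / D_ev) / (AUC_iv / D_iv)
  = (269/75) / (862/75)
  = 3.58667 / 11.4933 = 0.3121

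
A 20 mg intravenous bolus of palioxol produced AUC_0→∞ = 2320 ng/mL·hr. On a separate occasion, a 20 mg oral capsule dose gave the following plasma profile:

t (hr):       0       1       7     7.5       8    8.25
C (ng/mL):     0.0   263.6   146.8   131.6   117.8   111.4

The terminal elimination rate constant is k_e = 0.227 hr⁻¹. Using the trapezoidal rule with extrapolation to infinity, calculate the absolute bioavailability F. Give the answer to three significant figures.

F = 0.868

Trapezoidal AUC_0→8.25 (oral capsule):
  [0→1]: (0.0+263.6)/2 × 1 = 131.8
  [1→7]: (263.6+146.8)/2 × 6 = 1231.2
  [7→7.5]: (146.8+131.6)/2 × 0.5 = 69.6
  [7.5→8]: (131.6+117.8)/2 × 0.5 = 62.35
  [8→8.25]: (117.8+111.4)/2 × 0.25 = 28.65
  Sum = 1523.6 ng/mL·hr
Tail: C_last/k_e = 111.4/0.227 = 490.749
AUC_0→∞ (oral capsule) = 1523.6 + 490.749 = 2014.349 ng/mL·hr
F = (AUC_ev/D_ev)/(AUC_iv/D_iv) = (2014.349/20)/(2320/20) = 100.71745/116 = 0.8683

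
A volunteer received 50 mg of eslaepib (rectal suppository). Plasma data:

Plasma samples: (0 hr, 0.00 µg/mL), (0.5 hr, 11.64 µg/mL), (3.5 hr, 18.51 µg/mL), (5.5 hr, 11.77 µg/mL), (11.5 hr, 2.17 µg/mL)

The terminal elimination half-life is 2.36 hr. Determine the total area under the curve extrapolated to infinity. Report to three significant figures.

AUC = 128 µg/mL·hr

Trapezoidal AUC_0→11.5:
  [0→0.5]: (0.00+11.64)/2 × 0.5 = 2.91
  [0.5→3.5]: (11.64+18.51)/2 × 3 = 45.225
  [3.5→5.5]: (18.51+11.77)/2 × 2 = 30.28
  [5.5→11.5]: (11.77+2.17)/2 × 6 = 41.82
  Sum = 120.235 µg/mL·hr
k_e = ln2 / t½ = 0.693147 / 2.36 = 0.2937 hr^-1
Extrapolated tail: C_last / k_e = 2.17 / 0.2937 = 7.388
AUC_0→∞ = 120.235 + 7.388 = 127.623 µg/mL·hr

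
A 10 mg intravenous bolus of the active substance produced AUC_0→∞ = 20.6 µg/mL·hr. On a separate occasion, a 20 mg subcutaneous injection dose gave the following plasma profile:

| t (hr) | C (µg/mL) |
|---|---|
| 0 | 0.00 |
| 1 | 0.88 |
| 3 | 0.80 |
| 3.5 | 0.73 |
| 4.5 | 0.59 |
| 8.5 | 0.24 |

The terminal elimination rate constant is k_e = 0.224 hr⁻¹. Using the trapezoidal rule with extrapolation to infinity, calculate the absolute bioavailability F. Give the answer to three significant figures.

Trapezoidal AUC_0→8.5 (subcutaneous injection):
  [0→1]: (0.00+0.88)/2 × 1 = 0.44
  [1→3]: (0.88+0.80)/2 × 2 = 1.68
  [3→3.5]: (0.80+0.73)/2 × 0.5 = 0.3825
  [3.5→4.5]: (0.73+0.59)/2 × 1 = 0.66
  [4.5→8.5]: (0.59+0.24)/2 × 4 = 1.66
  Sum = 4.8225 µg/mL·hr
Tail: C_last/k_e = 0.24/0.224 = 1.071
AUC_0→∞ (subcutaneous injection) = 4.8225 + 1.071 = 5.8935 µg/mL·hr
F = (AUC_ev/D_ev)/(AUC_iv/D_iv) = (5.8935/20)/(20.6/10) = 0.294675/2.06 = 0.1430

F = 0.143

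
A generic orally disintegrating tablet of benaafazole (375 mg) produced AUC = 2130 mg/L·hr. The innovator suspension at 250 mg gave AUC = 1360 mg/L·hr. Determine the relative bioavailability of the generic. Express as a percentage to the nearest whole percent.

F_rel = (AUC_test/D_test) / (AUC_ref/D_ref)
      = (2130/375) / (1360/250)
      = 5.68 / 5.44 = 1.0441 = 104.41%

F_rel = 104%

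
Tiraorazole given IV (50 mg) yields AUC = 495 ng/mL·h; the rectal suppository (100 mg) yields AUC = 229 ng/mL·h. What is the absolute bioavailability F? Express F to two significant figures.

F = (AUC_ev / D_ev) / (AUC_iv / D_iv)
  = (229/100) / (495/50)
  = 2.29 / 9.9 = 0.2313

F = 0.23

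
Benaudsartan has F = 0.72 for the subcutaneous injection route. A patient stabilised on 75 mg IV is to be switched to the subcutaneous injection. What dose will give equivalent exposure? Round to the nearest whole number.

D_subcutaneous = 104 mg

For equal systemic exposure: F × D_ev = D_iv
D_ev = D_iv / F = 75 / 0.72 = 104.167 mg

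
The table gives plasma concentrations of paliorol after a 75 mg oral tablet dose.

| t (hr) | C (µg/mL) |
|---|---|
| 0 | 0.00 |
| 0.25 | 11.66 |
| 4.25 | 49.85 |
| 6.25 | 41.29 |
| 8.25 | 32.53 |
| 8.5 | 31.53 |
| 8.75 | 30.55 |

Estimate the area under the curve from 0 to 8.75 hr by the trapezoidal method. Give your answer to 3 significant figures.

Trapezoidal AUC_0→8.75:
  [0→0.25]: (0.00+11.66)/2 × 0.25 = 1.4575
  [0.25→4.25]: (11.66+49.85)/2 × 4 = 123.02
  [4.25→6.25]: (49.85+41.29)/2 × 2 = 91.14
  [6.25→8.25]: (41.29+32.53)/2 × 2 = 73.82
  [8.25→8.5]: (32.53+31.53)/2 × 0.25 = 8.0075
  [8.5→8.75]: (31.53+30.55)/2 × 0.25 = 7.76
  Sum = 305.205 µg/mL·hr

AUC = 305 µg/mL·hr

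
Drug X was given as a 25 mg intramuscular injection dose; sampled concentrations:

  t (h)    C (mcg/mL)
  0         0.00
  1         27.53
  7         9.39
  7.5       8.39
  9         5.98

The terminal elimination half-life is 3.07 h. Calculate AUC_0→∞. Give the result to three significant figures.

AUC = 166 mcg/mL·h

Trapezoidal AUC_0→9:
  [0→1]: (0.00+27.53)/2 × 1 = 13.765
  [1→7]: (27.53+9.39)/2 × 6 = 110.76
  [7→7.5]: (9.39+8.39)/2 × 0.5 = 4.445
  [7.5→9]: (8.39+5.98)/2 × 1.5 = 10.7775
  Sum = 139.7475 mcg/mL·h
k_e = ln2 / t½ = 0.693147 / 3.07 = 0.2258 h^-1
Extrapolated tail: C_last / k_e = 5.98 / 0.2258 = 26.484
AUC_0→∞ = 139.7475 + 26.484 = 166.2315 mcg/mL·h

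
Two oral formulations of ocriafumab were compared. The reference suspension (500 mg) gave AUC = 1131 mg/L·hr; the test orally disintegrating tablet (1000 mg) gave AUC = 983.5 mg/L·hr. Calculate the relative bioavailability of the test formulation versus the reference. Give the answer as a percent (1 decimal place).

F_rel = 43.5%

F_rel = (AUC_test/D_test) / (AUC_ref/D_ref)
      = (983.5/1000) / (1131/500)
      = 0.9835 / 2.262 = 0.4348 = 43.48%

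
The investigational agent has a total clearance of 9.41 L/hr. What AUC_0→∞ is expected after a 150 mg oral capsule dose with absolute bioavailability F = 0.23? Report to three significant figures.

AUC_0→∞ = F × Dose / CL
        = 0.23 × 150 / 9.41 = 3.66631 mg/L·hr

AUC = 3.67 mg/L·hr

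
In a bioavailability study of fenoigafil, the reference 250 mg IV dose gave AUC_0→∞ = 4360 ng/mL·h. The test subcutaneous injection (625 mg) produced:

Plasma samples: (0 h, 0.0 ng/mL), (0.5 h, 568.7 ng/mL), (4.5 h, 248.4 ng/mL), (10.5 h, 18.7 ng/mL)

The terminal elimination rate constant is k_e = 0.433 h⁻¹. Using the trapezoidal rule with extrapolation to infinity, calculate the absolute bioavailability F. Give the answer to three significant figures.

Trapezoidal AUC_0→10.5 (subcutaneous injection):
  [0→0.5]: (0.0+568.7)/2 × 0.5 = 142.175
  [0.5→4.5]: (568.7+248.4)/2 × 4 = 1634.2
  [4.5→10.5]: (248.4+18.7)/2 × 6 = 801.3
  Sum = 2577.675 ng/mL·h
Tail: C_last/k_e = 18.7/0.433 = 43.187
AUC_0→∞ (subcutaneous injection) = 2577.675 + 43.187 = 2620.862 ng/mL·h
F = (AUC_ev/D_ev)/(AUC_iv/D_iv) = (2620.862/625)/(4360/250) = 4.1933792/17.44 = 0.2404

F = 0.240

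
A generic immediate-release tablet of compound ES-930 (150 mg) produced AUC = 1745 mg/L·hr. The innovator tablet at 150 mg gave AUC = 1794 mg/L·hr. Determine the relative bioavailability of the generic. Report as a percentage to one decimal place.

F_rel = (AUC_test/D_test) / (AUC_ref/D_ref)
      = (1745/150) / (1794/150)
      = 11.6333 / 11.96 = 0.9727 = 97.27%

F_rel = 97.3%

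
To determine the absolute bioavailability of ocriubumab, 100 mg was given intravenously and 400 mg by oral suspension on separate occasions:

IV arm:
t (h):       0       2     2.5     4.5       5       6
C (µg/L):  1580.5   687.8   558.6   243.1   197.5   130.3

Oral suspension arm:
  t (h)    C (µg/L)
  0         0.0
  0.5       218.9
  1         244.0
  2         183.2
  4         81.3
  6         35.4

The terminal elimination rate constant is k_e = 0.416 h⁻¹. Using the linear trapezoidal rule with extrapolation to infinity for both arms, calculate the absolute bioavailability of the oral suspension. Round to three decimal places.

Trapezoidal AUC_0→6 (IV):
  [0→2]: (1580.5+687.8)/2 × 2 = 2268.3
  [2→2.5]: (687.8+558.6)/2 × 0.5 = 311.6
  [2.5→4.5]: (558.6+243.1)/2 × 2 = 801.7
  [4.5→5]: (243.1+197.5)/2 × 0.5 = 110.15
  [5→6]: (197.5+130.3)/2 × 1 = 163.9
  Sum = 3655.65 µg/L·h
IV tail: 130.3/0.416 = 313.221; AUC_iv,0→∞ = 3655.65 + 313.221 = 3968.871 µg/L·h
Trapezoidal AUC_0→6 (oral suspension):
  [0→0.5]: (0.0+218.9)/2 × 0.5 = 54.725
  [0.5→1]: (218.9+244.0)/2 × 0.5 = 115.725
  [1→2]: (244.0+183.2)/2 × 1 = 213.6
  [2→4]: (183.2+81.3)/2 × 2 = 264.5
  [4→6]: (81.3+35.4)/2 × 2 = 116.7
  Sum = 765.25 µg/L·h
oral suspension tail: 35.4/0.416 = 85.096; AUC_ev,0→∞ = 765.25 + 85.096 = 850.346 µg/L·h
F = (AUC_ev/D_ev)/(AUC_iv/D_iv) = (850.346/400)/(3968.871/100) = 2.125865/39.68871 = 0.0536

F = 0.054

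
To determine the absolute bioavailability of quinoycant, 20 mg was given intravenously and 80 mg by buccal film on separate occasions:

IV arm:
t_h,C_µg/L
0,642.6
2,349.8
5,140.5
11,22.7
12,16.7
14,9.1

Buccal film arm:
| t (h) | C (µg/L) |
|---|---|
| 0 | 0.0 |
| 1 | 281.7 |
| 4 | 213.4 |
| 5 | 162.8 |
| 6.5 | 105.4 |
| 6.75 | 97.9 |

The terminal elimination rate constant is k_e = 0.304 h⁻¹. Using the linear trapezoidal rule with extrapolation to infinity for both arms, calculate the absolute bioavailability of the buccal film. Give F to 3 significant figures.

F = 0.177

Trapezoidal AUC_0→14 (IV):
  [0→2]: (642.6+349.8)/2 × 2 = 992.4
  [2→5]: (349.8+140.5)/2 × 3 = 735.45
  [5→11]: (140.5+22.7)/2 × 6 = 489.6
  [11→12]: (22.7+16.7)/2 × 1 = 19.7
  [12→14]: (16.7+9.1)/2 × 2 = 25.8
  Sum = 2262.95 µg/L·h
IV tail: 9.1/0.304 = 29.934; AUC_iv,0→∞ = 2262.95 + 29.934 = 2292.884 µg/L·h
Trapezoidal AUC_0→6.75 (buccal film):
  [0→1]: (0.0+281.7)/2 × 1 = 140.85
  [1→4]: (281.7+213.4)/2 × 3 = 742.65
  [4→5]: (213.4+162.8)/2 × 1 = 188.1
  [5→6.5]: (162.8+105.4)/2 × 1.5 = 201.15
  [6.5→6.75]: (105.4+97.9)/2 × 0.25 = 25.4125
  Sum = 1298.1625 µg/L·h
buccal film tail: 97.9/0.304 = 322.039; AUC_ev,0→∞ = 1298.1625 + 322.039 = 1620.2015 µg/L·h
F = (AUC_ev/D_ev)/(AUC_iv/D_iv) = (1620.2015/80)/(2292.884/20) = 20.2525/114.6442 = 0.1767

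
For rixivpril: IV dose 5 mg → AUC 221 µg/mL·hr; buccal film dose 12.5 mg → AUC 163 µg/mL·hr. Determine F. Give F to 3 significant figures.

F = 0.295

F = (AUC_ev / D_ev) / (AUC_iv / D_iv)
  = (163/12.5) / (221/5)
  = 13.04 / 44.2 = 0.2950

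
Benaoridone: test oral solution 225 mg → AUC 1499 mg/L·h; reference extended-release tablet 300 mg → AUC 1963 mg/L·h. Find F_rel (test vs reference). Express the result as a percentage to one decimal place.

F_rel = (AUC_test/D_test) / (AUC_ref/D_ref)
      = (1499/225) / (1963/300)
      = 6.66222 / 6.54333 = 1.0182 = 101.82%

F_rel = 101.8%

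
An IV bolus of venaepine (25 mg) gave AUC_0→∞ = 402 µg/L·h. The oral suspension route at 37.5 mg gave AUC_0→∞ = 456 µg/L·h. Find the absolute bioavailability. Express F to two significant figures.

F = 0.76

F = (AUC_ev / D_ev) / (AUC_iv / D_iv)
  = (456/37.5) / (402/25)
  = 12.16 / 16.08 = 0.7562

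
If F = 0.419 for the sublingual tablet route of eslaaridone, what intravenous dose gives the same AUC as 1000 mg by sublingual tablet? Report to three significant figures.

Systemic exposure from an extravascular dose = F × D_ev, so the equivalent IV dose is F × D_ev.
D_iv = F × D_ev = 0.419 × 1000 = 419 mg

D_iv = 419 mg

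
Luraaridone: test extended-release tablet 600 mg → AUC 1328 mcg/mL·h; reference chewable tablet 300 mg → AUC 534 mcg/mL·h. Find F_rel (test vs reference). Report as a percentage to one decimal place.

F_rel = 124.3%

F_rel = (AUC_test/D_test) / (AUC_ref/D_ref)
      = (1328/600) / (534/300)
      = 2.21333 / 1.78 = 1.2434 = 124.34%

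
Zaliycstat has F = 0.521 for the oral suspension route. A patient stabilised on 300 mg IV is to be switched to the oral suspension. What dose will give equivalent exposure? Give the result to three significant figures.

For equal systemic exposure: F × D_ev = D_iv
D_ev = D_iv / F = 300 / 0.521 = 575.816 mg

D_oral = 576 mg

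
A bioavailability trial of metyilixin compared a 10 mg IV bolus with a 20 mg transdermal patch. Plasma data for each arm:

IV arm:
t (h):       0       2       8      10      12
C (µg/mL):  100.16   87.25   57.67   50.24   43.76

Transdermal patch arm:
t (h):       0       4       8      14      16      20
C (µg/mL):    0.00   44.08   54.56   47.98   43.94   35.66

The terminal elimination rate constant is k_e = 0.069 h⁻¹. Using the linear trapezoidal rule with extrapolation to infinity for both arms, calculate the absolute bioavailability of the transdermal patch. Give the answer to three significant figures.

F = 0.467

Trapezoidal AUC_0→12 (IV):
  [0→2]: (100.16+87.25)/2 × 2 = 187.41
  [2→8]: (87.25+57.67)/2 × 6 = 434.76
  [8→10]: (57.67+50.24)/2 × 2 = 107.91
  [10→12]: (50.24+43.76)/2 × 2 = 94.0
  Sum = 824.08 µg/mL·h
IV tail: 43.76/0.069 = 634.203; AUC_iv,0→∞ = 824.08 + 634.203 = 1458.283 µg/mL·h
Trapezoidal AUC_0→20 (transdermal patch):
  [0→4]: (0.00+44.08)/2 × 4 = 88.16
  [4→8]: (44.08+54.56)/2 × 4 = 197.28
  [8→14]: (54.56+47.98)/2 × 6 = 307.62
  [14→16]: (47.98+43.94)/2 × 2 = 91.92
  [16→20]: (43.94+35.66)/2 × 4 = 159.2
  Sum = 844.18 µg/mL·h
transdermal patch tail: 35.66/0.069 = 516.812; AUC_ev,0→∞ = 844.18 + 516.812 = 1360.992 µg/mL·h
F = (AUC_ev/D_ev)/(AUC_iv/D_iv) = (1360.992/20)/(1458.283/10) = 68.0496/145.8283 = 0.4666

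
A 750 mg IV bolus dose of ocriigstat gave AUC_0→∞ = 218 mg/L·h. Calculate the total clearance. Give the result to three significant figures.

CL = Dose_iv / AUC_0→∞
   = 750 / 218 = 3.44037 L/h

CL = 3.44 L/h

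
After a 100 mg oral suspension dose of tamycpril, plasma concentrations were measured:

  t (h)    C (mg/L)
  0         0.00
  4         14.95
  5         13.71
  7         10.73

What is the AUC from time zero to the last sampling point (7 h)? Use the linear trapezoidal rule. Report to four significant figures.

Trapezoidal AUC_0→7:
  [0→4]: (0.00+14.95)/2 × 4 = 29.9
  [4→5]: (14.95+13.71)/2 × 1 = 14.33
  [5→7]: (13.71+10.73)/2 × 2 = 24.44
  Sum = 68.67 mg/L·h

AUC = 68.67 mg/L·h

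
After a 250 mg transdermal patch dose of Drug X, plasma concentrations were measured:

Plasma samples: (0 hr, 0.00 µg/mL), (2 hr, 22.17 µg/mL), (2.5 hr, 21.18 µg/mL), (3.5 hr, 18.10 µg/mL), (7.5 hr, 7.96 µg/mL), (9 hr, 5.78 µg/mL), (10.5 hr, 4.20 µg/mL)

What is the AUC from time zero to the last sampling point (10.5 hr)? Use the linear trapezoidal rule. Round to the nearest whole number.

AUC = 123 µg/mL·hr

Trapezoidal AUC_0→10.5:
  [0→2]: (0.00+22.17)/2 × 2 = 22.17
  [2→2.5]: (22.17+21.18)/2 × 0.5 = 10.8375
  [2.5→3.5]: (21.18+18.10)/2 × 1 = 19.64
  [3.5→7.5]: (18.10+7.96)/2 × 4 = 52.12
  [7.5→9]: (7.96+5.78)/2 × 1.5 = 10.305
  [9→10.5]: (5.78+4.20)/2 × 1.5 = 7.485
  Sum = 122.5575 µg/mL·hr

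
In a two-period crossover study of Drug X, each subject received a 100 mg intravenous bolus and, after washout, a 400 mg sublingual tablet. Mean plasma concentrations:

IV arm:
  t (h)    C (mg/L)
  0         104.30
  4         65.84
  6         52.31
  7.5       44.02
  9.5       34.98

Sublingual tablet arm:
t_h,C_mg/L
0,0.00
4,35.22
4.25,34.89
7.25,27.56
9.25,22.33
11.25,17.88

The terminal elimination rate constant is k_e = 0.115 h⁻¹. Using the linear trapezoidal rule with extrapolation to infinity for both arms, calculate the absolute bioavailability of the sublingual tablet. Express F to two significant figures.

Trapezoidal AUC_0→9.5 (IV):
  [0→4]: (104.30+65.84)/2 × 4 = 340.28
  [4→6]: (65.84+52.31)/2 × 2 = 118.15
  [6→7.5]: (52.31+44.02)/2 × 1.5 = 72.2475
  [7.5→9.5]: (44.02+34.98)/2 × 2 = 79.0
  Sum = 609.6775 mg/L·h
IV tail: 34.98/0.115 = 304.174; AUC_iv,0→∞ = 609.6775 + 304.174 = 913.8515 mg/L·h
Trapezoidal AUC_0→11.25 (sublingual tablet):
  [0→4]: (0.00+35.22)/2 × 4 = 70.44
  [4→4.25]: (35.22+34.89)/2 × 0.25 = 8.76375
  [4.25→7.25]: (34.89+27.56)/2 × 3 = 93.675
  [7.25→9.25]: (27.56+22.33)/2 × 2 = 49.89
  [9.25→11.25]: (22.33+17.88)/2 × 2 = 40.21
  Sum = 262.97875 mg/L·h
sublingual tablet tail: 17.88/0.115 = 155.478; AUC_ev,0→∞ = 262.97875 + 155.478 = 418.45675 mg/L·h
F = (AUC_ev/D_ev)/(AUC_iv/D_iv) = (418.45675/400)/(913.8515/100) = 1.04614/9.138515 = 0.1145

F = 0.11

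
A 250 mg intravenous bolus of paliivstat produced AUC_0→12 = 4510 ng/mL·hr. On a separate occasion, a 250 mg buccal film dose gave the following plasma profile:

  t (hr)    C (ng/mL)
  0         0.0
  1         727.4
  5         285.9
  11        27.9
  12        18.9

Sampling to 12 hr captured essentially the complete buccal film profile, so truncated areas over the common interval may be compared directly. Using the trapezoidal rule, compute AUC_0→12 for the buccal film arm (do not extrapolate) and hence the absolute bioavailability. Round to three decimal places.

Trapezoidal AUC_0→12 (buccal film):
  [0→1]: (0.0+727.4)/2 × 1 = 363.7
  [1→5]: (727.4+285.9)/2 × 4 = 2026.6
  [5→11]: (285.9+27.9)/2 × 6 = 941.4
  [11→12]: (27.9+18.9)/2 × 1 = 23.4
  Sum = 3355.1 ng/mL·hr
F = (AUC_ev/D_ev)/(AUC_iv/D_iv) = (3355.1/250)/(4510/250) = 13.4204/18.04 = 0.7439

F = 0.744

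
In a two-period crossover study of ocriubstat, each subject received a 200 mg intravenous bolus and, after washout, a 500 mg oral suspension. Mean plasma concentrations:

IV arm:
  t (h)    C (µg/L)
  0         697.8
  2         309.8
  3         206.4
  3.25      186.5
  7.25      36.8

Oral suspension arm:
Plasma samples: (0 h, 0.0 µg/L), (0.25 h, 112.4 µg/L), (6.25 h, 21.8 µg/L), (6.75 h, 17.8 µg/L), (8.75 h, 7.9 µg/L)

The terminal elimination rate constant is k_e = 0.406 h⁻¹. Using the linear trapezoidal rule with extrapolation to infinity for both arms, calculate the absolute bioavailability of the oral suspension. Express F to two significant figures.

F = 0.10

Trapezoidal AUC_0→7.25 (IV):
  [0→2]: (697.8+309.8)/2 × 2 = 1007.6
  [2→3]: (309.8+206.4)/2 × 1 = 258.1
  [3→3.25]: (206.4+186.5)/2 × 0.25 = 49.1125
  [3.25→7.25]: (186.5+36.8)/2 × 4 = 446.6
  Sum = 1761.4125 µg/L·h
IV tail: 36.8/0.406 = 90.640; AUC_iv,0→∞ = 1761.4125 + 90.640 = 1852.0525 µg/L·h
Trapezoidal AUC_0→8.75 (oral suspension):
  [0→0.25]: (0.0+112.4)/2 × 0.25 = 14.05
  [0.25→6.25]: (112.4+21.8)/2 × 6 = 402.6
  [6.25→6.75]: (21.8+17.8)/2 × 0.5 = 9.9
  [6.75→8.75]: (17.8+7.9)/2 × 2 = 25.7
  Sum = 452.25 µg/L·h
oral suspension tail: 7.9/0.406 = 19.458; AUC_ev,0→∞ = 452.25 + 19.458 = 471.708 µg/L·h
F = (AUC_ev/D_ev)/(AUC_iv/D_iv) = (471.708/500)/(1852.0525/200) = 0.943416/9.2602625 = 0.1019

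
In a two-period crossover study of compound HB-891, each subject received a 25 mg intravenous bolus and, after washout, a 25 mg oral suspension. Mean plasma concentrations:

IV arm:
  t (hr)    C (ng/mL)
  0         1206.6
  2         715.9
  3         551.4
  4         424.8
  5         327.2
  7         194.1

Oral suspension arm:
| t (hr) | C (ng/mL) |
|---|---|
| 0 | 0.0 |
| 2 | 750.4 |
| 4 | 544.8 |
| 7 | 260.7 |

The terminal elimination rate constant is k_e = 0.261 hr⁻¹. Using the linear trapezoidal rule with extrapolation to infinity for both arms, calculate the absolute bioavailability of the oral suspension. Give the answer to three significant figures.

Trapezoidal AUC_0→7 (IV):
  [0→2]: (1206.6+715.9)/2 × 2 = 1922.5
  [2→3]: (715.9+551.4)/2 × 1 = 633.65
  [3→4]: (551.4+424.8)/2 × 1 = 488.1
  [4→5]: (424.8+327.2)/2 × 1 = 376.0
  [5→7]: (327.2+194.1)/2 × 2 = 521.3
  Sum = 3941.55 ng/mL·hr
IV tail: 194.1/0.261 = 743.678; AUC_iv,0→∞ = 3941.55 + 743.678 = 4685.228 ng/mL·hr
Trapezoidal AUC_0→7 (oral suspension):
  [0→2]: (0.0+750.4)/2 × 2 = 750.4
  [2→4]: (750.4+544.8)/2 × 2 = 1295.2
  [4→7]: (544.8+260.7)/2 × 3 = 1208.25
  Sum = 3253.85 ng/mL·hr
oral suspension tail: 260.7/0.261 = 998.851; AUC_ev,0→∞ = 3253.85 + 998.851 = 4252.701 ng/mL·hr
F = (AUC_ev/D_ev)/(AUC_iv/D_iv) = (4252.701/25)/(4685.228/25) = 170.10804/187.40912 = 0.9077

F = 0.908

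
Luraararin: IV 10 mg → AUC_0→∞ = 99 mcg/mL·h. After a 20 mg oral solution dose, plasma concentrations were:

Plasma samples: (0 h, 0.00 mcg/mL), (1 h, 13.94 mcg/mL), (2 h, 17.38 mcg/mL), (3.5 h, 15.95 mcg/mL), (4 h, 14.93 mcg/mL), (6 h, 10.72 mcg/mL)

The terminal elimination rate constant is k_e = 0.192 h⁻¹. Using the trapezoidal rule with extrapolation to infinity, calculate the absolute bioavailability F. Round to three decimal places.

F = 0.691

Trapezoidal AUC_0→6 (oral solution):
  [0→1]: (0.00+13.94)/2 × 1 = 6.97
  [1→2]: (13.94+17.38)/2 × 1 = 15.66
  [2→3.5]: (17.38+15.95)/2 × 1.5 = 24.9975
  [3.5→4]: (15.95+14.93)/2 × 0.5 = 7.72
  [4→6]: (14.93+10.72)/2 × 2 = 25.65
  Sum = 80.9975 mcg/mL·h
Tail: C_last/k_e = 10.72/0.192 = 55.833
AUC_0→∞ (oral solution) = 80.9975 + 55.833 = 136.8305 mcg/mL·h
F = (AUC_ev/D_ev)/(AUC_iv/D_iv) = (136.8305/20)/(99/10) = 6.841525/9.9 = 0.6911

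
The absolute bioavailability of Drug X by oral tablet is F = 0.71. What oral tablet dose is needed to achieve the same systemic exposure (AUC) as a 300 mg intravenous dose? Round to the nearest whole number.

For equal systemic exposure: F × D_ev = D_iv
D_ev = D_iv / F = 300 / 0.71 = 422.535 mg

D_oral = 423 mg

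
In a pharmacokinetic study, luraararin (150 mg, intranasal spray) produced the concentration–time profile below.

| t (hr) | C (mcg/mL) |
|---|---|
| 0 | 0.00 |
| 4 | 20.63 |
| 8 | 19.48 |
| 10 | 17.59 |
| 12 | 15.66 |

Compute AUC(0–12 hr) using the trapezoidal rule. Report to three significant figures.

AUC = 192 mcg/mL·hr

Trapezoidal AUC_0→12:
  [0→4]: (0.00+20.63)/2 × 4 = 41.26
  [4→8]: (20.63+19.48)/2 × 4 = 80.22
  [8→10]: (19.48+17.59)/2 × 2 = 37.07
  [10→12]: (17.59+15.66)/2 × 2 = 33.25
  Sum = 191.8 mcg/mL·hr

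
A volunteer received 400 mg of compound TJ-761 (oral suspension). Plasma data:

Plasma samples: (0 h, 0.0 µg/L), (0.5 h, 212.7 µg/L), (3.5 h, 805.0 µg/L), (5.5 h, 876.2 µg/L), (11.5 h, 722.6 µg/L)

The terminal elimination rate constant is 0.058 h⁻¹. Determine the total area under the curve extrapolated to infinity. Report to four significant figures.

AUC = 20520 µg/L·h

Trapezoidal AUC_0→11.5:
  [0→0.5]: (0.0+212.7)/2 × 0.5 = 53.175
  [0.5→3.5]: (212.7+805.0)/2 × 3 = 1526.55
  [3.5→5.5]: (805.0+876.2)/2 × 2 = 1681.2
  [5.5→11.5]: (876.2+722.6)/2 × 6 = 4796.4
  Sum = 8057.325 µg/L·h
Extrapolated tail: C_last / k_e = 722.6 / 0.058 = 12458.621
AUC_0→∞ = 8057.325 + 12458.621 = 20515.946 µg/L·h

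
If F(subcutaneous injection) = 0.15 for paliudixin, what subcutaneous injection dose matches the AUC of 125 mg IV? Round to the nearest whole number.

D_subcutaneous = 833 mg

For equal systemic exposure: F × D_ev = D_iv
D_ev = D_iv / F = 125 / 0.15 = 833.333 mg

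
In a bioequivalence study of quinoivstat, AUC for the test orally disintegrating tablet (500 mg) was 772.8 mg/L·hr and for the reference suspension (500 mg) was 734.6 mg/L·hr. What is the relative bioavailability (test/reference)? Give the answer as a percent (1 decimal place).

F_rel = (AUC_test/D_test) / (AUC_ref/D_ref)
      = (772.8/500) / (734.6/500)
      = 1.5456 / 1.4692 = 1.0520 = 105.20%

F_rel = 105.2%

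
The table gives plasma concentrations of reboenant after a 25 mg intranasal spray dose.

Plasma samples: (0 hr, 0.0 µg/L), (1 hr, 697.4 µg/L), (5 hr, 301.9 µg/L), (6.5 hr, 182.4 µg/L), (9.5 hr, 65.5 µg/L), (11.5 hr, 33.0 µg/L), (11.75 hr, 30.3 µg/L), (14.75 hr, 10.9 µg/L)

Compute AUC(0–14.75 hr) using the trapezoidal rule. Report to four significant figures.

AUC = 3251 µg/L·hr

Trapezoidal AUC_0→14.75:
  [0→1]: (0.0+697.4)/2 × 1 = 348.7
  [1→5]: (697.4+301.9)/2 × 4 = 1998.6
  [5→6.5]: (301.9+182.4)/2 × 1.5 = 363.225
  [6.5→9.5]: (182.4+65.5)/2 × 3 = 371.85
  [9.5→11.5]: (65.5+33.0)/2 × 2 = 98.5
  [11.5→11.75]: (33.0+30.3)/2 × 0.25 = 7.9125
  [11.75→14.75]: (30.3+10.9)/2 × 3 = 61.8
  Sum = 3250.5875 µg/L·hr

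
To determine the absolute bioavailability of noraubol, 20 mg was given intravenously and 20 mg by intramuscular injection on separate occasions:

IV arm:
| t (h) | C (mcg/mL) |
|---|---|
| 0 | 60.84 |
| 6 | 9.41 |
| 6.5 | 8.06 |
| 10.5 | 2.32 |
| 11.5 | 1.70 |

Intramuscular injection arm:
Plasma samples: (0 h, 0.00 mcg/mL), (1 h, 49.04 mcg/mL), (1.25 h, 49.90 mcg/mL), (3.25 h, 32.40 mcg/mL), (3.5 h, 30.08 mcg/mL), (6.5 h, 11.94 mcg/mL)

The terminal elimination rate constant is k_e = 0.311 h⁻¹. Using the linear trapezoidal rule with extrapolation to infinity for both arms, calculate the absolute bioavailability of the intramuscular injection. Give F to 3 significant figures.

Trapezoidal AUC_0→11.5 (IV):
  [0→6]: (60.84+9.41)/2 × 6 = 210.75
  [6→6.5]: (9.41+8.06)/2 × 0.5 = 4.3675
  [6.5→10.5]: (8.06+2.32)/2 × 4 = 20.76
  [10.5→11.5]: (2.32+1.70)/2 × 1 = 2.01
  Sum = 237.8875 mcg/mL·h
IV tail: 1.70/0.311 = 5.466; AUC_iv,0→∞ = 237.8875 + 5.466 = 243.3535 mcg/mL·h
Trapezoidal AUC_0→6.5 (intramuscular injection):
  [0→1]: (0.00+49.04)/2 × 1 = 24.52
  [1→1.25]: (49.04+49.90)/2 × 0.25 = 12.3675
  [1.25→3.25]: (49.90+32.40)/2 × 2 = 82.3
  [3.25→3.5]: (32.40+30.08)/2 × 0.25 = 7.81
  [3.5→6.5]: (30.08+11.94)/2 × 3 = 63.03
  Sum = 190.0275 mcg/mL·h
intramuscular injection tail: 11.94/0.311 = 38.392; AUC_ev,0→∞ = 190.0275 + 38.392 = 228.4195 mcg/mL·h
F = (AUC_ev/D_ev)/(AUC_iv/D_iv) = (228.4195/20)/(243.3535/20) = 11.420975/12.167675 = 0.9386

F = 0.939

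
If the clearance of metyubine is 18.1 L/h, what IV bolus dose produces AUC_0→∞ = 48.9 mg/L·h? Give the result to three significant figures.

Dose_iv = CL × AUC_0→∞
     = 18.1 × 48.9 = 885.09 mg

Dose = 885 mg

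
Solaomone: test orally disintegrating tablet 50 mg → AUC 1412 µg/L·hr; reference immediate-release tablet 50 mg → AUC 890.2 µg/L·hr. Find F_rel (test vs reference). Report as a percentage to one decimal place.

F_rel = 158.6%

F_rel = (AUC_test/D_test) / (AUC_ref/D_ref)
      = (1412/50) / (890.2/50)
      = 28.24 / 17.804 = 1.5862 = 158.62%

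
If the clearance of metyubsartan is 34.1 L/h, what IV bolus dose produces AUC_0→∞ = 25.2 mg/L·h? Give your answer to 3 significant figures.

Dose = 859 mg

Dose_iv = CL × AUC_0→∞
     = 34.1 × 25.2 = 859.32 mg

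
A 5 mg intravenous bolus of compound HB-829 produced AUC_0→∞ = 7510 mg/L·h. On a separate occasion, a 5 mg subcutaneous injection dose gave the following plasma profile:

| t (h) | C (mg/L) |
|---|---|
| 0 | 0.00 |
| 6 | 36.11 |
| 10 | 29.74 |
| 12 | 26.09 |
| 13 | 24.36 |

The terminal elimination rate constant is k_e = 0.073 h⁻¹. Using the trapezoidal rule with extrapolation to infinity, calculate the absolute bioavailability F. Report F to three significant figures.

F = 0.0872

Trapezoidal AUC_0→13 (subcutaneous injection):
  [0→6]: (0.00+36.11)/2 × 6 = 108.33
  [6→10]: (36.11+29.74)/2 × 4 = 131.7
  [10→12]: (29.74+26.09)/2 × 2 = 55.83
  [12→13]: (26.09+24.36)/2 × 1 = 25.225
  Sum = 321.085 mg/L·h
Tail: C_last/k_e = 24.36/0.073 = 333.699
AUC_0→∞ (subcutaneous injection) = 321.085 + 333.699 = 654.784 mg/L·h
F = (AUC_ev/D_ev)/(AUC_iv/D_iv) = (654.784/5)/(7510/5) = 130.9568/1502 = 0.0872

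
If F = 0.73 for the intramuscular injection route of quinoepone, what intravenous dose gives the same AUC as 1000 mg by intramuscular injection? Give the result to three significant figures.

Systemic exposure from an extravascular dose = F × D_ev, so the equivalent IV dose is F × D_ev.
D_iv = F × D_ev = 0.73 × 1000 = 730 mg

D_iv = 730 mg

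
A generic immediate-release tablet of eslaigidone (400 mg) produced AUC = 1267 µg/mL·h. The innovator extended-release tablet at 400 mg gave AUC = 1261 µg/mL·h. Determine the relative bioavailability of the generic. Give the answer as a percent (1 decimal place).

F_rel = (AUC_test/D_test) / (AUC_ref/D_ref)
      = (1267/400) / (1261/400)
      = 3.1675 / 3.1525 = 1.0048 = 100.48%

F_rel = 100.5%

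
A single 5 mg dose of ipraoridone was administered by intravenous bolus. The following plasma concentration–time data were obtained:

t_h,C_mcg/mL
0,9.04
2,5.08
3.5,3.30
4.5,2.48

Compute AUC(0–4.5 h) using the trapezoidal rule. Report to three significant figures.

AUC = 23.3 mcg/mL·h

Trapezoidal AUC_0→4.5:
  [0→2]: (9.04+5.08)/2 × 2 = 14.12
  [2→3.5]: (5.08+3.30)/2 × 1.5 = 6.285
  [3.5→4.5]: (3.30+2.48)/2 × 1 = 2.89
  Sum = 23.295 mcg/mL·h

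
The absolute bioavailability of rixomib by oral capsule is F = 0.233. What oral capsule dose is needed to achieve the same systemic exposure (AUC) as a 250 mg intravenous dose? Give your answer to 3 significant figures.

For equal systemic exposure: F × D_ev = D_iv
D_ev = D_iv / F = 250 / 0.233 = 1072.96 mg

D_oral = 1070 mg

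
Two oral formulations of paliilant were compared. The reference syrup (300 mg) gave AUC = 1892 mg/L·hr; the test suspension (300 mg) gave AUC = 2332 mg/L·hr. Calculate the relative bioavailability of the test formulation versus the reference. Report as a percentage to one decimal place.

F_rel = (AUC_test/D_test) / (AUC_ref/D_ref)
      = (2332/300) / (1892/300)
      = 7.77333 / 6.30667 = 1.2326 = 123.26%

F_rel = 123.3%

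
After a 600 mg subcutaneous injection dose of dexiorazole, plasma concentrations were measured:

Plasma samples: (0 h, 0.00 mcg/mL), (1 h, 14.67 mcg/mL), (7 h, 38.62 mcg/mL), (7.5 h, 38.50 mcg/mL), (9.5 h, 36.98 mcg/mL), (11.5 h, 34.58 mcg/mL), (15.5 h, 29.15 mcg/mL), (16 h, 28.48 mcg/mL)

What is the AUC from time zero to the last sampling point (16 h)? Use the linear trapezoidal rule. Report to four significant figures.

AUC = 475.4 mcg/mL·h

Trapezoidal AUC_0→16:
  [0→1]: (0.00+14.67)/2 × 1 = 7.335
  [1→7]: (14.67+38.62)/2 × 6 = 159.87
  [7→7.5]: (38.62+38.50)/2 × 0.5 = 19.28
  [7.5→9.5]: (38.50+36.98)/2 × 2 = 75.48
  [9.5→11.5]: (36.98+34.58)/2 × 2 = 71.56
  [11.5→15.5]: (34.58+29.15)/2 × 4 = 127.46
  [15.5→16]: (29.15+28.48)/2 × 0.5 = 14.4075
  Sum = 475.3925 mcg/mL·h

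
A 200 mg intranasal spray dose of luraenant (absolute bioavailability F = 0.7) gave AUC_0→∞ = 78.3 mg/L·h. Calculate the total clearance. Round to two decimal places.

CL = 1.79 L/h

CL = F × Dose / AUC_0→∞
   = 0.7 × 200 / 78.3 = 1.78799 L/h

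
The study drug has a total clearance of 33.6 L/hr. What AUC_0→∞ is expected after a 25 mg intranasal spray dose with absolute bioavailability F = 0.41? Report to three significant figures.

AUC = 0.305 mg/L·hr

AUC_0→∞ = F × Dose / CL
        = 0.41 × 25 / 33.6 = 0.30506 mg/L·hr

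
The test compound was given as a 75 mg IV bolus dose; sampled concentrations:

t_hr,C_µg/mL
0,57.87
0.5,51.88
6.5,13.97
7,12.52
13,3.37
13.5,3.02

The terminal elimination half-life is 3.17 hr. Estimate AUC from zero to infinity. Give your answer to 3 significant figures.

Trapezoidal AUC_0→13.5:
  [0→0.5]: (57.87+51.88)/2 × 0.5 = 27.4375
  [0.5→6.5]: (51.88+13.97)/2 × 6 = 197.55
  [6.5→7]: (13.97+12.52)/2 × 0.5 = 6.6225
  [7→13]: (12.52+3.37)/2 × 6 = 47.67
  [13→13.5]: (3.37+3.02)/2 × 0.5 = 1.5975
  Sum = 280.8775 µg/mL·hr
k_e = ln2 / t½ = 0.693147 / 3.17 = 0.2187 hr^-1
Extrapolated tail: C_last / k_e = 3.02 / 0.2187 = 13.809
AUC_0→∞ = 280.8775 + 13.809 = 294.6865 µg/mL·hr

AUC = 295 µg/mL·hr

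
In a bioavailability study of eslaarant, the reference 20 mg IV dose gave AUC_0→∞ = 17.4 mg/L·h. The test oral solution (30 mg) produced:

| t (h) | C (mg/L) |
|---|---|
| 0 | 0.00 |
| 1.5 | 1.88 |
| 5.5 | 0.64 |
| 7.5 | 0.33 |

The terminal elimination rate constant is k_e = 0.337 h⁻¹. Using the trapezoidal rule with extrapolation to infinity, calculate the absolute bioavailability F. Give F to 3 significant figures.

F = 0.322

Trapezoidal AUC_0→7.5 (oral solution):
  [0→1.5]: (0.00+1.88)/2 × 1.5 = 1.41
  [1.5→5.5]: (1.88+0.64)/2 × 4 = 5.04
  [5.5→7.5]: (0.64+0.33)/2 × 2 = 0.97
  Sum = 7.42 mg/L·h
Tail: C_last/k_e = 0.33/0.337 = 0.979
AUC_0→∞ (oral solution) = 7.42 + 0.979 = 8.399 mg/L·h
F = (AUC_ev/D_ev)/(AUC_iv/D_iv) = (8.399/30)/(17.4/20) = 0.279967/0.87 = 0.3218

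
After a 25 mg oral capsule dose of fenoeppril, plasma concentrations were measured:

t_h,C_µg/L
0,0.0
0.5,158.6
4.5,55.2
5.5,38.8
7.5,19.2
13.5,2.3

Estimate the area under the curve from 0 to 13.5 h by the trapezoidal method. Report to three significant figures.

Trapezoidal AUC_0→13.5:
  [0→0.5]: (0.0+158.6)/2 × 0.5 = 39.65
  [0.5→4.5]: (158.6+55.2)/2 × 4 = 427.6
  [4.5→5.5]: (55.2+38.8)/2 × 1 = 47.0
  [5.5→7.5]: (38.8+19.2)/2 × 2 = 58.0
  [7.5→13.5]: (19.2+2.3)/2 × 6 = 64.5
  Sum = 636.75 µg/L·h

AUC = 637 µg/L·h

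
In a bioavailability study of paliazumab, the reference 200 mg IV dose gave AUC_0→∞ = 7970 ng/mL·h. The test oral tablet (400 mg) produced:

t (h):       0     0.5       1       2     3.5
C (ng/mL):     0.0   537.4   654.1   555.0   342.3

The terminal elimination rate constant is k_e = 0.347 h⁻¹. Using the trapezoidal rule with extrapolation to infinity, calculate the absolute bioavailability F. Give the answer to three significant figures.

F = 0.169

Trapezoidal AUC_0→3.5 (oral tablet):
  [0→0.5]: (0.0+537.4)/2 × 0.5 = 134.35
  [0.5→1]: (537.4+654.1)/2 × 0.5 = 297.875
  [1→2]: (654.1+555.0)/2 × 1 = 604.55
  [2→3.5]: (555.0+342.3)/2 × 1.5 = 672.975
  Sum = 1709.75 ng/mL·h
Tail: C_last/k_e = 342.3/0.347 = 986.455
AUC_0→∞ (oral tablet) = 1709.75 + 986.455 = 2696.205 ng/mL·h
F = (AUC_ev/D_ev)/(AUC_iv/D_iv) = (2696.205/400)/(7970/200) = 6.7405125/39.85 = 0.1691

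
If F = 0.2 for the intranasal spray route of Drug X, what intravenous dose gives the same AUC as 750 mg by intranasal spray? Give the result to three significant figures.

D_iv = 150 mg

Systemic exposure from an extravascular dose = F × D_ev, so the equivalent IV dose is F × D_ev.
D_iv = F × D_ev = 0.2 × 750 = 150 mg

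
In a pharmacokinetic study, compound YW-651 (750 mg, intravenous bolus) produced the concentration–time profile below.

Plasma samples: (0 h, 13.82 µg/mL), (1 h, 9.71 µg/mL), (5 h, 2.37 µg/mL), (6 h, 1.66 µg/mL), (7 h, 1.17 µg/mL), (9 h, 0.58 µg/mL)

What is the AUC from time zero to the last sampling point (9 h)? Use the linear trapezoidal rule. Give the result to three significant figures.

AUC = 41.1 µg/mL·h

Trapezoidal AUC_0→9:
  [0→1]: (13.82+9.71)/2 × 1 = 11.765
  [1→5]: (9.71+2.37)/2 × 4 = 24.16
  [5→6]: (2.37+1.66)/2 × 1 = 2.015
  [6→7]: (1.66+1.17)/2 × 1 = 1.415
  [7→9]: (1.17+0.58)/2 × 2 = 1.75
  Sum = 41.105 µg/mL·h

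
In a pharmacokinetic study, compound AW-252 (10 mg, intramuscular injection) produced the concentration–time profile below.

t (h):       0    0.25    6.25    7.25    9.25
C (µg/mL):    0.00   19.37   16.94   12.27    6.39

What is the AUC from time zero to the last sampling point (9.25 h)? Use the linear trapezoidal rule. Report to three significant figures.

AUC = 145 µg/mL·h

Trapezoidal AUC_0→9.25:
  [0→0.25]: (0.00+19.37)/2 × 0.25 = 2.42125
  [0.25→6.25]: (19.37+16.94)/2 × 6 = 108.93
  [6.25→7.25]: (16.94+12.27)/2 × 1 = 14.605
  [7.25→9.25]: (12.27+6.39)/2 × 2 = 18.66
  Sum = 144.61625 µg/mL·h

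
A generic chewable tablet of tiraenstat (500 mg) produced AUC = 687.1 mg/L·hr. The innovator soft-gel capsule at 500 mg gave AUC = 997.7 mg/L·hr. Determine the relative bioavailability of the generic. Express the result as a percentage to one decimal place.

F_rel = 68.9%

F_rel = (AUC_test/D_test) / (AUC_ref/D_ref)
      = (687.1/500) / (997.7/500)
      = 1.3742 / 1.9954 = 0.6887 = 68.87%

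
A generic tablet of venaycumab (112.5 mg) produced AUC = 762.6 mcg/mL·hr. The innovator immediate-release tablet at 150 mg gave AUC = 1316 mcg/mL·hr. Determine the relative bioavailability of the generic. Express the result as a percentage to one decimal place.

F_rel = (AUC_test/D_test) / (AUC_ref/D_ref)
      = (762.6/112.5) / (1316/150)
      = 6.77867 / 8.77333 = 0.7726 = 77.26%

F_rel = 77.3%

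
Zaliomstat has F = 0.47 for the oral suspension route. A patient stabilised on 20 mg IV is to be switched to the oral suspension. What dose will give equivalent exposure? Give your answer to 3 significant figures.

D_oral = 42.6 mg

For equal systemic exposure: F × D_ev = D_iv
D_ev = D_iv / F = 20 / 0.47 = 42.5532 mg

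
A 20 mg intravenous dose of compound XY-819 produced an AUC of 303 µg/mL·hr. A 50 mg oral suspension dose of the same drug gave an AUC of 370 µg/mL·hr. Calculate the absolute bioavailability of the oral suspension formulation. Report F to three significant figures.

F = 0.488

F = (AUC_ev / D_ev) / (AUC_iv / D_iv)
  = (370/50) / (303/20)
  = 7.4 / 15.15 = 0.4884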